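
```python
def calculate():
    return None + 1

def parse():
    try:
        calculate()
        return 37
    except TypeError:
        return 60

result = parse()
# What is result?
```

Step-by-step execution trace:
1. `parse()` calls `calculate()`.
2. `calculate()` evaluates `None + 1`, which raises TypeError; it propagates to the caller.
3. `return 37` is not reached.
4. `except TypeError` in parse matches → returns 60.
5. result = 60.
Result: 60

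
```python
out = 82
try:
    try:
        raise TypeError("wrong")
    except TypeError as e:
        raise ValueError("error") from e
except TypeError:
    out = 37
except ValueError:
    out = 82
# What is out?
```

Step-by-step execution trace:
1. Inner try raises TypeError; inner `except TypeError as e` catches it.
2. `raise ValueError(...) from e` raises ValueError (TypeError is attached as __cause__, but only ValueError is active).
3. Outer `except TypeError` does not match ValueError; skipped.
4. Outer `except ValueError` matches → out = 82.
Result: 82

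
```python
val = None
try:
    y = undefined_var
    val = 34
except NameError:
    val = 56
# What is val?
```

Step-by-step execution trace:
1. `y = undefined_var` raises NameError.
2. `val = 34` is not reached.
3. `except NameError` matches → val = 56.
Result: 56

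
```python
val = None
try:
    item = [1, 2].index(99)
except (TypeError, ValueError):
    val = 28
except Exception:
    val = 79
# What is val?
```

Step-by-step execution trace:
1. `item = [1, 2].index(99)` raises ValueError.
2. `except (TypeError, ValueError)` matches (ValueError is in the tuple) → val = 28.
3. `except Exception` is not reached.
Result: 28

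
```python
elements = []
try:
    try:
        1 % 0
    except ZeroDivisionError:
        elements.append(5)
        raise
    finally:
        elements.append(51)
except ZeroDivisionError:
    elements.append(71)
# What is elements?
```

Step-by-step execution trace:
1. Inner try: `1 % 0` raises ZeroDivisionError.
2. Inner `except ZeroDivisionError` matches → `elements.append(5)` → elements = [5].
3. bare `raise` re-raises ZeroDivisionError.
4. Inner `finally` runs during unwinding: `elements.append(51)` → elements = [5, 51].
5. Outer `except ZeroDivisionError` matches → `elements.append(71)` → elements = [5, 51, 71].
Result: [5, 51, 71]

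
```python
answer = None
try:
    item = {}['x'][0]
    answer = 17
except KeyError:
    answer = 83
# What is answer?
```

Step-by-step execution trace:
1. `item = {}['x'][0]` raises KeyError.
2. `answer = 17` is not reached.
3. `except KeyError` matches → answer = 83.
Result: 83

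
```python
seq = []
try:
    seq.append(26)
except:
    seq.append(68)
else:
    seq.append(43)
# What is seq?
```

Step-by-step execution trace:
1. try: `seq.append(26)` → seq = [26]. No exception raised.
2. `except` is skipped.
3. `else` runs (try completed without exception): `seq.append(43)` → seq = [26, 43].
Result: [26, 43]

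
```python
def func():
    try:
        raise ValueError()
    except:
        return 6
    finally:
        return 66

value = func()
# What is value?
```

Step-by-step execution trace:
1. `func()` enters try: `raise ValueError()` raises ValueError.
2. bare `except` matches → `return 6` sets pending return value 6.
3. Before returning, `finally: return 66` runs and overrides the pending return.
4. func() returns 66 → value = 66.
Result: 66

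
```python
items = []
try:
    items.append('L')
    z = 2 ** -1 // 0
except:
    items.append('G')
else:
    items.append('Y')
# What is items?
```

Step-by-step execution trace:
1. try: `items.append('L')` → items = ['L'].
2. `z = 2 ** -1 // 0` raises ZeroDivisionError.
3. bare `except` matches → `items.append('G')` → items = ['L', 'G'].
4. `else` is skipped (an exception was raised).
Result: ['L', 'G']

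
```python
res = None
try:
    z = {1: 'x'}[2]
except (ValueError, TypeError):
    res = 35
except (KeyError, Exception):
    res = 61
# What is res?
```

Step-by-step execution trace:
1. `z = {1: 'x'}[2]` raises KeyError.
2. `except (ValueError, TypeError)` does not match KeyError; skipped.
3. `except (KeyError, Exception)` matches (KeyError is in the tuple) → res = 61.
Result: 61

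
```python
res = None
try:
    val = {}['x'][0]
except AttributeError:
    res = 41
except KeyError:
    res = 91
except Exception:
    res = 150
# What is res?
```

Step-by-step execution trace:
1. `val = {}['x'][0]` raises KeyError.
2. `except AttributeError` does not match KeyError; skipped.
3. `except KeyError` matches → res = 91.
4. Remaining except clauses are skipped.
Result: 91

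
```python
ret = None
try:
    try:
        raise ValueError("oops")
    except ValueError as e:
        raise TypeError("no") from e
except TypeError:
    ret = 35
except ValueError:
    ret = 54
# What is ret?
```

Step-by-step execution trace:
1. Inner try raises ValueError; inner `except ValueError as e` catches it.
2. `raise TypeError(...) from e` raises TypeError (ValueError is attached as __cause__, but only TypeError is active).
3. Outer `except TypeError` matches → ret = 35.
4. `except ValueError` is not reached.
Result: 35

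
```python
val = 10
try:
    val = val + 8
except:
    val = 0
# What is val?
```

Step-by-step execution trace:
1. val starts at 10.
2. try: `val = val + 8` → val = 18. No exception raised.
3. `except` is skipped.
Result: 18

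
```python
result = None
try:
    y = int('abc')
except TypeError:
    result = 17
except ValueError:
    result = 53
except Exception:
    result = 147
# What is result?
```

Step-by-step execution trace:
1. `y = int('abc')` raises ValueError.
2. `except TypeError` does not match ValueError; skipped.
3. `except ValueError` matches → result = 53.
4. Remaining except clauses are skipped.
Result: 53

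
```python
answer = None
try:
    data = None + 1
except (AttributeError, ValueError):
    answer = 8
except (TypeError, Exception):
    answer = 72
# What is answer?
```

Step-by-step execution trace:
1. `data = None + 1` raises TypeError.
2. `except (AttributeError, ValueError)` does not match TypeError; skipped.
3. `except (TypeError, Exception)` matches (TypeError is in the tuple) → answer = 72.
Result: 72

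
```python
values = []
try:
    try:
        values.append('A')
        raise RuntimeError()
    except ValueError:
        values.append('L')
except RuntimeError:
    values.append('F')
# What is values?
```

Step-by-step execution trace:
1. Inner try: `values.append('A')` → values = ['A'].
2. `raise RuntimeError()` raises RuntimeError.
3. Inner `except ValueError` does not match RuntimeError; exception propagates to outer try.
4. Outer `except RuntimeError` matches → `values.append('F')` → values = ['A', 'F'].
Result: ['A', 'F']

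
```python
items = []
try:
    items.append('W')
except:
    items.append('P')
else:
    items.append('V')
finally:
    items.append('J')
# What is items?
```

Step-by-step execution trace:
1. try: `items.append('W')` → items = ['W']. No exception raised.
2. `except` is skipped.
3. `else` runs: `items.append('V')` → items = ['W', 'V'].
4. `finally` always runs: `items.append('J')` → items = ['W', 'V', 'J'].
Result: ['W', 'V', 'J']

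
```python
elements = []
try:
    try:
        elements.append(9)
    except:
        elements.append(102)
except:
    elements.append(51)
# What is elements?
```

Step-by-step execution trace:
1. Inner try: `elements.append(9)` → elements = [9]. No exception raised.
2. Inner `except` is skipped.
3. Inner try completes normally; outer `except` is skipped.
Result: [9]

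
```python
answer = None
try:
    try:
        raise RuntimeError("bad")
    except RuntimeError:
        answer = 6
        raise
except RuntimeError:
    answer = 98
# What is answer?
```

Step-by-step execution trace:
1. Inner try: `raise RuntimeError("bad")` raises RuntimeError.
2. Inner `except RuntimeError` matches → answer = 6.
3. bare `raise` re-raises the same RuntimeError.
4. Outer `except RuntimeError` matches → answer = 98.
Result: 98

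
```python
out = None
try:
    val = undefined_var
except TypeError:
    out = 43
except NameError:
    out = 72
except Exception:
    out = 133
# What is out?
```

Step-by-step execution trace:
1. `val = undefined_var` raises NameError.
2. `except TypeError` does not match NameError; skipped.
3. `except NameError` matches → out = 72.
4. Remaining except clauses are skipped.
Result: 72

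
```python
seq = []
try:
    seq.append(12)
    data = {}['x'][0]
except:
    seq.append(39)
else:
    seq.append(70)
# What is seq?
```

Step-by-step execution trace:
1. try: `seq.append(12)` → seq = [12].
2. `data = {}['x'][0]` raises KeyError.
3. bare `except` matches → `seq.append(39)` → seq = [12, 39].
4. `else` is skipped (an exception was raised).
Result: [12, 39]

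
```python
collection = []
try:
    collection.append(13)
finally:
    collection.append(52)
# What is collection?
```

Step-by-step execution trace:
1. try: `collection.append(13)` → collection = [13].
2. The try body completes without raising.
3. finally always runs: `collection.append(52)` → collection = [13, 52].
Result: [13, 52]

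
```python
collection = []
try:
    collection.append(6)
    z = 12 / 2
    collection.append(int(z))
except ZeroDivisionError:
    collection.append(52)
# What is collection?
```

Step-by-step execution trace:
1. try: `collection.append(6)` → collection = [6].
2. `z = 12 / 2` → z = 6.0. No exception raised.
3. `collection.append(int(z))` → collection = [6, 6].
4. `except ZeroDivisionError` is skipped (no exception was raised).
Result: [6, 6]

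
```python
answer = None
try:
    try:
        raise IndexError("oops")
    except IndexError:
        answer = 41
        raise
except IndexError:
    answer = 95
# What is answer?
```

Step-by-step execution trace:
1. Inner try: `raise IndexError("oops")` raises IndexError.
2. Inner `except IndexError` matches → answer = 41.
3. bare `raise` re-raises the same IndexError.
4. Outer `except IndexError` matches → answer = 95.
Result: 95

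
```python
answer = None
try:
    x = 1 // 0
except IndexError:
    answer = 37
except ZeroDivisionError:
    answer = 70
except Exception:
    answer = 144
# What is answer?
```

Step-by-step execution trace:
1. `x = 1 // 0` raises ZeroDivisionError.
2. `except IndexError` does not match ZeroDivisionError; skipped.
3. `except ZeroDivisionError` matches → answer = 70.
4. Remaining except clauses are skipped.
Result: 70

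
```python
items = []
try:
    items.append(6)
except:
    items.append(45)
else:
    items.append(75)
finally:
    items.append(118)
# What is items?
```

Step-by-step execution trace:
1. try: `items.append(6)` → items = [6]. No exception raised.
2. `except` is skipped.
3. `else` runs: `items.append(75)` → items = [6, 75].
4. `finally` always runs: `items.append(118)` → items = [6, 75, 118].
Result: [6, 75, 118]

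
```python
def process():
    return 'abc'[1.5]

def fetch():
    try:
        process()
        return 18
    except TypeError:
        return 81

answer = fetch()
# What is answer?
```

Step-by-step execution trace:
1. `fetch()` calls `process()`.
2. `process()` evaluates `'abc'[1.5]`, which raises TypeError; it propagates to the caller.
3. `return 18` is not reached.
4. `except TypeError` in fetch matches → returns 81.
5. answer = 81.
Result: 81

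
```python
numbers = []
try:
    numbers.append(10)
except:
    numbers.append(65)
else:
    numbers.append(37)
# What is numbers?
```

Step-by-step execution trace:
1. try: `numbers.append(10)` → numbers = [10]. No exception raised.
2. `except` is skipped.
3. `else` runs (try completed without exception): `numbers.append(37)` → numbers = [10, 37].
Result: [10, 37]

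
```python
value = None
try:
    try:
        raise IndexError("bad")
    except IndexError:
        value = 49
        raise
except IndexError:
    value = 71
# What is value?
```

Step-by-step execution trace:
1. Inner try: `raise IndexError("bad")` raises IndexError.
2. Inner `except IndexError` matches → value = 49.
3. bare `raise` re-raises the same IndexError.
4. Outer `except IndexError` matches → value = 71.
Result: 71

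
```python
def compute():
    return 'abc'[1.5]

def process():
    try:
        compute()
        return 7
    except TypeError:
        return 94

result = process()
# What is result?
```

Step-by-step execution trace:
1. `process()` calls `compute()`.
2. `compute()` evaluates `'abc'[1.5]`, which raises TypeError; it propagates to the caller.
3. `return 7` is not reached.
4. `except TypeError` in process matches → returns 94.
5. result = 94.
Result: 94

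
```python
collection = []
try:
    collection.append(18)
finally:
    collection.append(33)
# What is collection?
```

Step-by-step execution trace:
1. try: `collection.append(18)` → collection = [18].
2. The try body completes without raising.
3. finally always runs: `collection.append(33)` → collection = [18, 33].
Result: [18, 33]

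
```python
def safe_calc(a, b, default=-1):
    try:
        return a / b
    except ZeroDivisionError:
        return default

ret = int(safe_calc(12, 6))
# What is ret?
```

Step-by-step execution trace:
1. `safe_calc(12, 6)` enters try: `return 12 / 6` → returns 2.0. No exception raised.
2. `except ZeroDivisionError` is skipped.
3. `int(2.0)` → 2 → ret = 2.
Result: 2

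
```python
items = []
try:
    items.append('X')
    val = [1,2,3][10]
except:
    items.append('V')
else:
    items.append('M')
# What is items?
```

Step-by-step execution trace:
1. try: `items.append('X')` → items = ['X'].
2. `val = [1,2,3][10]` raises IndexError.
3. bare `except` matches → `items.append('V')` → items = ['X', 'V'].
4. `else` is skipped (an exception was raised).
Result: ['X', 'V']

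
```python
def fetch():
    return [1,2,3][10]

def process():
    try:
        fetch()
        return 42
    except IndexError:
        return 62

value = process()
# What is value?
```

Step-by-step execution trace:
1. `process()` calls `fetch()`.
2. `fetch()` evaluates `[1,2,3][10]`, which raises IndexError; it propagates to the caller.
3. `return 42` is not reached.
4. `except IndexError` in process matches → returns 62.
5. value = 62.
Result: 62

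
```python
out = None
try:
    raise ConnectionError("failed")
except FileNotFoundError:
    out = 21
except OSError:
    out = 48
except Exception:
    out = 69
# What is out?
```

Step-by-step execution trace:
1. `raise ConnectionError(...)` raises ConnectionError.
2. `except FileNotFoundError` does not match (ConnectionError is not a subclass of FileNotFoundError); skipped.
3. `except OSError` matches (ConnectionError is a subclass of OSError) → out = 48.
4. `except Exception` is not reached.
Result: 48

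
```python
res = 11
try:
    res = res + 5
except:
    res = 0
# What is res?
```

Step-by-step execution trace:
1. res starts at 11.
2. try: `res = res + 5` → res = 16. No exception raised.
3. `except` is skipped.
Result: 16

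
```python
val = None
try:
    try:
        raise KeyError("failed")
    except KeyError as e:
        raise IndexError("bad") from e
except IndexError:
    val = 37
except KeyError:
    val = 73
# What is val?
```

Step-by-step execution trace:
1. Inner try raises KeyError; inner `except KeyError as e` catches it.
2. `raise IndexError(...) from e` raises IndexError (KeyError is attached as __cause__, but only IndexError is active).
3. Outer `except IndexError` matches → val = 37.
4. `except KeyError` is not reached.
Result: 37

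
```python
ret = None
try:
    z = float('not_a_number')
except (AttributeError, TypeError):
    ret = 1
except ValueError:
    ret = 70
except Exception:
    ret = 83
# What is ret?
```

Step-by-step execution trace:
1. `z = float('not_a_number')` raises ValueError.
2. `except (AttributeError, TypeError)` does not match ValueError; skipped.
3. `except ValueError` matches (exact type match) → ret = 70.
4. `except Exception` is not reached.
Result: 70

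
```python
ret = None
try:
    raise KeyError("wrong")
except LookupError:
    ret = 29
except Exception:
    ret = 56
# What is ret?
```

Step-by-step execution trace:
1. `raise KeyError(...)` raises KeyError.
2. `except LookupError` matches (KeyError is a subclass of LookupError) → ret = 29.
3. `except Exception` is not reached.
Result: 29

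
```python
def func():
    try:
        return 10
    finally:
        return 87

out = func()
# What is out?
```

Step-by-step execution trace:
1. `func()` enters try: `return 10` sets pending return value 10.
2. Before returning, `finally: return 87` runs and overrides the pending return.
3. func() returns 87 → out = 87.
Result: 87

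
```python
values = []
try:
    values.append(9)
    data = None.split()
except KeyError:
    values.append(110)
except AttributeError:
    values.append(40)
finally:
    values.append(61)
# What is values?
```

Step-by-step execution trace:
1. try: `values.append(9)` → values = [9].
2. `data = None.split()` raises AttributeError.
3. `except KeyError` does not match AttributeError; skipped.
4. `except AttributeError` matches → `values.append(40)` → values = [9, 40].
5. finally always runs: `values.append(61)` → values = [9, 40, 61].
Result: [9, 40, 61]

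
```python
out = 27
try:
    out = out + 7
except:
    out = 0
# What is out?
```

Step-by-step execution trace:
1. out starts at 27.
2. try: `out = out + 7` → out = 34. No exception raised.
3. `except` is skipped.
Result: 34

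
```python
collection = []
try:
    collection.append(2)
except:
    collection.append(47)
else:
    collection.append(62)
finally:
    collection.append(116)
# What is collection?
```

Step-by-step execution trace:
1. try: `collection.append(2)` → collection = [2]. No exception raised.
2. `except` is skipped.
3. `else` runs: `collection.append(62)` → collection = [2, 62].
4. `finally` always runs: `collection.append(116)` → collection = [2, 62, 116].
Result: [2, 62, 116]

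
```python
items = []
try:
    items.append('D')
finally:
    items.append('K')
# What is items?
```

Step-by-step execution trace:
1. try: `items.append('D')` → items = ['D'].
2. The try body completes without raising.
3. finally always runs: `items.append('K')` → items = ['D', 'K'].
Result: ['D', 'K']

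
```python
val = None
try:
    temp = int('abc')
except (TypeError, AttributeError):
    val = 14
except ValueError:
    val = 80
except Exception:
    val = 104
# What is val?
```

Step-by-step execution trace:
1. `temp = int('abc')` raises ValueError.
2. `except (TypeError, AttributeError)` does not match ValueError; skipped.
3. `except ValueError` matches (exact type match) → val = 80.
4. `except Exception` is not reached.
Result: 80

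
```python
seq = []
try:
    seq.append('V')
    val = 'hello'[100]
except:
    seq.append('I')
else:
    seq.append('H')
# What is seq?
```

Step-by-step execution trace:
1. try: `seq.append('V')` → seq = ['V'].
2. `val = 'hello'[100]` raises IndexError.
3. bare `except` matches → `seq.append('I')` → seq = ['V', 'I'].
4. `else` is skipped (an exception was raised).
Result: ['V', 'I']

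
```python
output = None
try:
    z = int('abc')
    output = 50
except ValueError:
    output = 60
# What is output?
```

Step-by-step execution trace:
1. `z = int('abc')` raises ValueError.
2. `output = 50` is not reached.
3. `except ValueError` matches → output = 60.
Result: 60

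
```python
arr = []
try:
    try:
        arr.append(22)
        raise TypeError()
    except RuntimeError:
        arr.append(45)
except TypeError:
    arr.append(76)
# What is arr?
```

Step-by-step execution trace:
1. Inner try: `arr.append(22)` → arr = [22].
2. `raise TypeError()` raises TypeError.
3. Inner `except RuntimeError` does not match TypeError; exception propagates to outer try.
4. Outer `except TypeError` matches → `arr.append(76)` → arr = [22, 76].
Result: [22, 76]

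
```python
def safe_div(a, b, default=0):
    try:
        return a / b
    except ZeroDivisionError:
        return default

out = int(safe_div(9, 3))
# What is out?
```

Step-by-step execution trace:
1. `safe_div(9, 3)` enters try: `return 9 / 3` → returns 3.0. No exception raised.
2. `except ZeroDivisionError` is skipped.
3. `int(3.0)` → 3 → out = 3.
Result: 3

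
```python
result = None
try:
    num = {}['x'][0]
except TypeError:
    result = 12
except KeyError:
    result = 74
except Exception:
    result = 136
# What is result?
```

Step-by-step execution trace:
1. `num = {}['x'][0]` raises KeyError.
2. `except TypeError` does not match KeyError; skipped.
3. `except KeyError` matches → result = 74.
4. Remaining except clauses are skipped.
Result: 74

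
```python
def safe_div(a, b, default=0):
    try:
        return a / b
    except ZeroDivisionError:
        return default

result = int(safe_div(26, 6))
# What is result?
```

Step-by-step execution trace:
1. `safe_div(26, 6)` enters try: `return 26 / 6` → returns 4.333333333333333. No exception raised.
2. `except ZeroDivisionError` is skipped.
3. `int(4.333333333333333)` → 4 → result = 4.
Result: 4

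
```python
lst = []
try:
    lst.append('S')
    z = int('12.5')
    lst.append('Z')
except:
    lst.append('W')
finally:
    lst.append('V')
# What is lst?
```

Step-by-step execution trace:
1. try: `lst.append('S')` → lst = ['S'].
2. `z = int('12.5')` raises ValueError; `lst.append('Z')` is not reached.
3. bare `except` matches → `lst.append('W')` → lst = ['S', 'W'].
4. finally always runs: `lst.append('V')` → lst = ['S', 'W', 'V'].
Result: ['S', 'W', 'V']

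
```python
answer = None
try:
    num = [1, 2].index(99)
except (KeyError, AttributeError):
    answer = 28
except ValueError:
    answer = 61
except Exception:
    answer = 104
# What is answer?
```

Step-by-step execution trace:
1. `num = [1, 2].index(99)` raises ValueError.
2. `except (KeyError, AttributeError)` does not match ValueError; skipped.
3. `except ValueError` matches (exact type match) → answer = 61.
4. `except Exception` is not reached.
Result: 61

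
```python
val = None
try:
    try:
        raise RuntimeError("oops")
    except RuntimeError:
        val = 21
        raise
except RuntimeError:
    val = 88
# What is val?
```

Step-by-step execution trace:
1. Inner try: `raise RuntimeError("oops")` raises RuntimeError.
2. Inner `except RuntimeError` matches → val = 21.
3. bare `raise` re-raises the same RuntimeError.
4. Outer `except RuntimeError` matches → val = 88.
Result: 88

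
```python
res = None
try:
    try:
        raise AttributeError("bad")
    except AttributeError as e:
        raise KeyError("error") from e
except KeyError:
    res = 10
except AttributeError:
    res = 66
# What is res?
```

Step-by-step execution trace:
1. Inner try raises AttributeError; inner `except AttributeError as e` catches it.
2. `raise KeyError(...) from e` raises KeyError (AttributeError is attached as __cause__, but only KeyError is active).
3. Outer `except KeyError` matches → res = 10.
4. `except AttributeError` is not reached.
Result: 10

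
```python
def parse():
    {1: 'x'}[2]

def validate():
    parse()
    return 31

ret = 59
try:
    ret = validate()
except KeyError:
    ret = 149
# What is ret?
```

Step-by-step execution trace:
1. ret starts at 59.
2. try: `validate()` calls `parse()`.
3. `parse()` evaluates `{1: 'x'}[2]`, which raises KeyError; it propagates through validate (uncaught).
4. `return 31` in validate is not reached; the assignment to ret does not complete.
5. `except KeyError` matches → ret = 149.
Result: 149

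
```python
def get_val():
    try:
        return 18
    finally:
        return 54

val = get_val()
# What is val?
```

Step-by-step execution trace:
1. `get_val()` enters try: `return 18` sets pending return value 18.
2. Before returning, `finally: return 54` runs and overrides the pending return.
3. get_val() returns 54 → val = 54.
Result: 54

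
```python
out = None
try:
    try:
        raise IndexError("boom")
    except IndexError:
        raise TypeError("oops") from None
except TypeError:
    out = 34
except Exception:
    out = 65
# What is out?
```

Step-by-step execution trace:
1. Inner try raises IndexError; inner `except IndexError` catches it.
2. `raise TypeError(...) from None` raises TypeError (from None suppresses __context__, but the active exception is still TypeError).
3. Outer `except TypeError` matches → out = 34.
4. `except Exception` is not reached.
Result: 34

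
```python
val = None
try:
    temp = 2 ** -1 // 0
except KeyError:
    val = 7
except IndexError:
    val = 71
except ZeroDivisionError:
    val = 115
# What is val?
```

Step-by-step execution trace:
1. `temp = 2 ** -1 // 0` raises ZeroDivisionError.
2. `except KeyError` does not match ZeroDivisionError; skipped.
3. `except IndexError` does not match ZeroDivisionError; skipped.
4. `except ZeroDivisionError` matches → val = 115.
Result: 115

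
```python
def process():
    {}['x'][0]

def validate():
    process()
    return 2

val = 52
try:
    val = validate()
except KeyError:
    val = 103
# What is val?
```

Step-by-step execution trace:
1. val starts at 52.
2. try: `validate()` calls `process()`.
3. `process()` evaluates `{}['x'][0]`, which raises KeyError; it propagates through validate (uncaught).
4. `return 2` in validate is not reached; the assignment to val does not complete.
5. `except KeyError` matches → val = 103.
Result: 103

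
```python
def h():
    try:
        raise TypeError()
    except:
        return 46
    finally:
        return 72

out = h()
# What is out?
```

Step-by-step execution trace:
1. `h()` enters try: `raise TypeError()` raises TypeError.
2. bare `except` matches → `return 46` sets pending return value 46.
3. Before returning, `finally: return 72` runs and overrides the pending return.
4. h() returns 72 → out = 72.
Result: 72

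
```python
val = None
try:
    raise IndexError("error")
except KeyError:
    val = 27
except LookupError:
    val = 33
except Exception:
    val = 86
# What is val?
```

Step-by-step execution trace:
1. `raise IndexError(...)` raises IndexError.
2. `except KeyError` does not match (IndexError is not a subclass of KeyError); skipped.
3. `except LookupError` matches (IndexError is a subclass of LookupError) → val = 33.
4. `except Exception` is not reached.
Result: 33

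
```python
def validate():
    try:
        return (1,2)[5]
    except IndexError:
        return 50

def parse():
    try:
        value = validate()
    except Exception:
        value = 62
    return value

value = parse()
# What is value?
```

Step-by-step execution trace:
1. `parse()` calls `validate()`.
2. In validate: `(1,2)[5]` raises IndexError; `except IndexError` catches it → returns 50.
3. In parse: `value = validate()` → value = 50. No exception reaches parse.
4. `except Exception` is skipped; parse returns 50.
5. value = 50.
Result: 50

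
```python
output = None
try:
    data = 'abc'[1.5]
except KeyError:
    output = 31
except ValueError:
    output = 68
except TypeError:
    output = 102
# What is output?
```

Step-by-step execution trace:
1. `data = 'abc'[1.5]` raises TypeError.
2. `except KeyError` does not match TypeError; skipped.
3. `except ValueError` does not match TypeError; skipped.
4. `except TypeError` matches → output = 102.
Result: 102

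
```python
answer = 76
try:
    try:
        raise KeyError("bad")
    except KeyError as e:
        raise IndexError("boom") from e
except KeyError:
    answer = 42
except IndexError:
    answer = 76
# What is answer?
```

Step-by-step execution trace:
1. Inner try raises KeyError; inner `except KeyError as e` catches it.
2. `raise IndexError(...) from e` raises IndexError (KeyError is attached as __cause__, but only IndexError is active).
3. Outer `except KeyError` does not match IndexError; skipped.
4. Outer `except IndexError` matches → answer = 76.
Result: 76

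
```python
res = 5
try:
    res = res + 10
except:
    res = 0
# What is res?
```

Step-by-step execution trace:
1. res starts at 5.
2. try: `res = res + 10` → res = 15. No exception raised.
3. `except` is skipped.
Result: 15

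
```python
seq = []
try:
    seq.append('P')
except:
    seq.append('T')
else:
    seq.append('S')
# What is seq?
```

Step-by-step execution trace:
1. try: `seq.append('P')` → seq = ['P']. No exception raised.
2. `except` is skipped.
3. `else` runs (try completed without exception): `seq.append('S')` → seq = ['P', 'S'].
Result: ['P', 'S']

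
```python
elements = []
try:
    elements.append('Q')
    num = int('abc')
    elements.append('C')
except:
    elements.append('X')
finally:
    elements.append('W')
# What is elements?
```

Step-by-step execution trace:
1. try: `elements.append('Q')` → elements = ['Q'].
2. `num = int('abc')` raises ValueError; `elements.append('C')` is not reached.
3. bare `except` matches → `elements.append('X')` → elements = ['Q', 'X'].
4. finally always runs: `elements.append('W')` → elements = ['Q', 'X', 'W'].
Result: ['Q', 'X', 'W']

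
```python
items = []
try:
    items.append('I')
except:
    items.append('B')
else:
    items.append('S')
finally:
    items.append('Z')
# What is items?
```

Step-by-step execution trace:
1. try: `items.append('I')` → items = ['I']. No exception raised.
2. `except` is skipped.
3. `else` runs: `items.append('S')` → items = ['I', 'S'].
4. `finally` always runs: `items.append('Z')` → items = ['I', 'S', 'Z'].
Result: ['I', 'S', 'Z']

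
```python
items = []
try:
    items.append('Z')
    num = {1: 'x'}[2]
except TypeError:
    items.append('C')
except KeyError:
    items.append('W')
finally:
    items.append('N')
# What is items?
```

Step-by-step execution trace:
1. try: `items.append('Z')` → items = ['Z'].
2. `num = {1: 'x'}[2]` raises KeyError.
3. `except TypeError` does not match KeyError; skipped.
4. `except KeyError` matches → `items.append('W')` → items = ['Z', 'W'].
5. finally always runs: `items.append('N')` → items = ['Z', 'W', 'N'].
Result: ['Z', 'W', 'N']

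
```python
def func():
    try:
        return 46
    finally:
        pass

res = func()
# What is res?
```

Step-by-step execution trace:
1. `func()` enters try: `return 46` sets pending return value 46.
2. Before returning, `finally: pass` runs (no effect).
3. func() returns 46 → res = 46.
Result: 46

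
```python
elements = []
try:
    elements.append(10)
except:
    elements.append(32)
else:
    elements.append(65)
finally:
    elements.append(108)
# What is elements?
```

Step-by-step execution trace:
1. try: `elements.append(10)` → elements = [10]. No exception raised.
2. `except` is skipped.
3. `else` runs: `elements.append(65)` → elements = [10, 65].
4. `finally` always runs: `elements.append(108)` → elements = [10, 65, 108].
Result: [10, 65, 108]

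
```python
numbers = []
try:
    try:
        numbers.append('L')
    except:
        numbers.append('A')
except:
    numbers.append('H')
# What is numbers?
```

Step-by-step execution trace:
1. Inner try: `numbers.append('L')` → numbers = ['L']. No exception raised.
2. Inner `except` is skipped.
3. Inner try completes normally; outer `except` is skipped.
Result: ['L']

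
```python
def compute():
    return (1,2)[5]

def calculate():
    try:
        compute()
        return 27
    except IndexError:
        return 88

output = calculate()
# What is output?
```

Step-by-step execution trace:
1. `calculate()` calls `compute()`.
2. `compute()` evaluates `(1,2)[5]`, which raises IndexError; it propagates to the caller.
3. `return 27` is not reached.
4. `except IndexError` in calculate matches → returns 88.
5. output = 88.
Result: 88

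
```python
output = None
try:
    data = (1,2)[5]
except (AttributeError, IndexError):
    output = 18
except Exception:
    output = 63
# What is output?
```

Step-by-step execution trace:
1. `data = (1,2)[5]` raises IndexError.
2. `except (AttributeError, IndexError)` matches (IndexError is in the tuple) → output = 18.
3. `except Exception` is not reached.
Result: 18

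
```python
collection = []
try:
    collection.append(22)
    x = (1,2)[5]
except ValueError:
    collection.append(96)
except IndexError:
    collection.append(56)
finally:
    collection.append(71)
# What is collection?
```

Step-by-step execution trace:
1. try: `collection.append(22)` → collection = [22].
2. `x = (1,2)[5]` raises IndexError.
3. `except ValueError` does not match IndexError; skipped.
4. `except IndexError` matches → `collection.append(56)` → collection = [22, 56].
5. finally always runs: `collection.append(71)` → collection = [22, 56, 71].
Result: [22, 56, 71]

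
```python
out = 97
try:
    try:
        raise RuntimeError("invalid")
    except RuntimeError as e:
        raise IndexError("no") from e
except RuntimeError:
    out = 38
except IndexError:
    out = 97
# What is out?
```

Step-by-step execution trace:
1. Inner try raises RuntimeError; inner `except RuntimeError as e` catches it.
2. `raise IndexError(...) from e` raises IndexError (RuntimeError is attached as __cause__, but only IndexError is active).
3. Outer `except RuntimeError` does not match IndexError; skipped.
4. Outer `except IndexError` matches → out = 97.
Result: 97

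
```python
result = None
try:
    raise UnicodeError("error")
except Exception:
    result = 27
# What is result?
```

Step-by-step execution trace:
1. `raise UnicodeError(...)` raises UnicodeError.
2. `except Exception` matches (UnicodeError is a subclass of Exception) → result = 27.
Result: 27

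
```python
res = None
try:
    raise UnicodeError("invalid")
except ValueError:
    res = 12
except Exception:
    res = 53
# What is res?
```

Step-by-step execution trace:
1. `raise UnicodeError(...)` raises UnicodeError.
2. `except ValueError` matches (UnicodeError is a subclass of ValueError) → res = 12.
3. `except Exception` is not reached.
Result: 12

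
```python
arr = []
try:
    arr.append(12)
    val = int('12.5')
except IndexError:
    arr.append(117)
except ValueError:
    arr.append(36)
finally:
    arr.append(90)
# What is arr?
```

Step-by-step execution trace:
1. try: `arr.append(12)` → arr = [12].
2. `val = int('12.5')` raises ValueError.
3. `except IndexError` does not match ValueError; skipped.
4. `except ValueError` matches → `arr.append(36)` → arr = [12, 36].
5. finally always runs: `arr.append(90)` → arr = [12, 36, 90].
Result: [12, 36, 90]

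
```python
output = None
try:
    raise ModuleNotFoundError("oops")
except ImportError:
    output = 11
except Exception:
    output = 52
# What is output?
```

Step-by-step execution trace:
1. `raise ModuleNotFoundError(...)` raises ModuleNotFoundError.
2. `except ImportError` matches (ModuleNotFoundError is a subclass of ImportError) → output = 11.
3. `except Exception` is not reached.
Result: 11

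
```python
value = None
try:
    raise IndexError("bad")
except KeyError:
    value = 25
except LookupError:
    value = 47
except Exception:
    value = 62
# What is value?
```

Step-by-step execution trace:
1. `raise IndexError(...)` raises IndexError.
2. `except KeyError` does not match (IndexError is not a subclass of KeyError); skipped.
3. `except LookupError` matches (IndexError is a subclass of LookupError) → value = 47.
4. `except Exception` is not reached.
Result: 47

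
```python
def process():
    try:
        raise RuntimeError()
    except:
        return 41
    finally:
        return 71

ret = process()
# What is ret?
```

Step-by-step execution trace:
1. `process()` enters try: `raise RuntimeError()` raises RuntimeError.
2. bare `except` matches → `return 41` sets pending return value 41.
3. Before returning, `finally: return 71` runs and overrides the pending return.
4. process() returns 71 → ret = 71.
Result: 71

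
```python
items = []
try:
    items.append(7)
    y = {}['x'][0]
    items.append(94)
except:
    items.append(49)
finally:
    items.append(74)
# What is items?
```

Step-by-step execution trace:
1. try: `items.append(7)` → items = [7].
2. `y = {}['x'][0]` raises KeyError; `items.append(94)` is not reached.
3. bare `except` matches → `items.append(49)` → items = [7, 49].
4. finally always runs: `items.append(74)` → items = [7, 49, 74].
Result: [7, 49, 74]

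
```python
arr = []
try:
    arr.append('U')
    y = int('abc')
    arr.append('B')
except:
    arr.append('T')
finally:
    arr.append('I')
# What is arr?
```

Step-by-step execution trace:
1. try: `arr.append('U')` → arr = ['U'].
2. `y = int('abc')` raises ValueError; `arr.append('B')` is not reached.
3. bare `except` matches → `arr.append('T')` → arr = ['U', 'T'].
4. finally always runs: `arr.append('I')` → arr = ['U', 'T', 'I'].
Result: ['U', 'T', 'I']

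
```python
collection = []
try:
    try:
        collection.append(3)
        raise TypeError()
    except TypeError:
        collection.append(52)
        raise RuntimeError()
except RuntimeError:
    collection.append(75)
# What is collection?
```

Step-by-step execution trace:
1. Inner try: `collection.append(3)` → collection = [3].
2. `raise TypeError()` raises TypeError.
3. Inner `except TypeError` matches → `collection.append(52)` → collection = [3, 52].
4. `raise RuntimeError()` raises RuntimeError; propagates to outer try.
5. Outer `except RuntimeError` matches → `collection.append(75)` → collection = [3, 52, 75].
Result: [3, 52, 75]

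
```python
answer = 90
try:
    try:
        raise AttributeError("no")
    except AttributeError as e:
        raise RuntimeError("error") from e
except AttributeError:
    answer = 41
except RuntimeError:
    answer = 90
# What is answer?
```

Step-by-step execution trace:
1. Inner try raises AttributeError; inner `except AttributeError as e` catches it.
2. `raise RuntimeError(...) from e` raises RuntimeError (AttributeError is attached as __cause__, but only RuntimeError is active).
3. Outer `except AttributeError` does not match RuntimeError; skipped.
4. Outer `except RuntimeError` matches → answer = 90.
Result: 90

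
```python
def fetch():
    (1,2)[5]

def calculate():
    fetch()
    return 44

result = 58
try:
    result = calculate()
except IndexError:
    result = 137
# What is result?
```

Step-by-step execution trace:
1. result starts at 58.
2. try: `calculate()` calls `fetch()`.
3. `fetch()` evaluates `(1,2)[5]`, which raises IndexError; it propagates through calculate (uncaught).
4. `return 44` in calculate is not reached; the assignment to result does not complete.
5. `except IndexError` matches → result = 137.
Result: 137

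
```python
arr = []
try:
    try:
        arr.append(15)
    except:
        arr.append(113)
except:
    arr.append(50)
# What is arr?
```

Step-by-step execution trace:
1. Inner try: `arr.append(15)` → arr = [15]. No exception raised.
2. Inner `except` is skipped.
3. Inner try completes normally; outer `except` is skipped.
Result: [15]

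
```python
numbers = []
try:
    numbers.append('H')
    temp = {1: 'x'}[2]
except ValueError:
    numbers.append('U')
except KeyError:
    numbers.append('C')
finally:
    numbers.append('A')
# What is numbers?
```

Step-by-step execution trace:
1. try: `numbers.append('H')` → numbers = ['H'].
2. `temp = {1: 'x'}[2]` raises KeyError.
3. `except ValueError` does not match KeyError; skipped.
4. `except KeyError` matches → `numbers.append('C')` → numbers = ['H', 'C'].
5. finally always runs: `numbers.append('A')` → numbers = ['H', 'C', 'A'].
Result: ['H', 'C', 'A']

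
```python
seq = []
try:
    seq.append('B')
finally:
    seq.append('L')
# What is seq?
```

Step-by-step execution trace:
1. try: `seq.append('B')` → seq = ['B'].
2. The try body completes without raising.
3. finally always runs: `seq.append('L')` → seq = ['B', 'L'].
Result: ['B', 'L']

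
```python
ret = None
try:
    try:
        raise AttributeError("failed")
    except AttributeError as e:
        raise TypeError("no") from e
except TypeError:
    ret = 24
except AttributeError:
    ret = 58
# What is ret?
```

Step-by-step execution trace:
1. Inner try raises AttributeError; inner `except AttributeError as e` catches it.
2. `raise TypeError(...) from e` raises TypeError (AttributeError is attached as __cause__, but only TypeError is active).
3. Outer `except TypeError` matches → ret = 24.
4. `except AttributeError` is not reached.
Result: 24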